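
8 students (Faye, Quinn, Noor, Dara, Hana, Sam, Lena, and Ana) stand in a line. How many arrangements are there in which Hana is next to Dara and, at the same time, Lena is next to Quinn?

2880

Treat {Hana,Dara} as one block (2 orders) and {Lena,Quinn} as another (2 orders).
That leaves 6 units to arrange: 2 × 2 × 6! = 4 × 720 = 2880.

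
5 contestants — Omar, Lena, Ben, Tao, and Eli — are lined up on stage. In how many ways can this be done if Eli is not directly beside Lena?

Of the 5! = 120 arrangements, those with Eli and Lena adjacent number 2 × 4! = 48 (treat the pair as a block with 2 internal orders).
So 120 − 48 = 72 arrangements keep them apart.

72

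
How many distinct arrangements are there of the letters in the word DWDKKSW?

DWDKKSW has 7 letters with D appearing twice, K appearing twice, and W appearing twice.
The number of distinct arrangements is 7!/(2!·2!·2!) = 5040/8 = 630.

630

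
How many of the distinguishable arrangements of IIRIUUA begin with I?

Fix I in the first position and arrange the remaining 6 letters.
Those 6 letters have I appearing twice and U appearing twice, giving (6)!/(2!·2!) = 180.

180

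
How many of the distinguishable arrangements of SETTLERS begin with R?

With the first slot taken by R, it remains to arrange the other 7 letters (SETTLES).
Those 7 letters have E appearing twice, S appearing twice, and T appearing twice, giving (7)!/(2!·2!·2!) = 630.

630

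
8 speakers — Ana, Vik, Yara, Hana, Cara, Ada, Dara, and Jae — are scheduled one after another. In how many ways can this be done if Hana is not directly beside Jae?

30240

There are 8! = 40320 arrangements in all. If Hana and Jae are adjacent, merging them into one block gives 2·(7)! = 10080 arrangements.
So 40320 − 10080 = 30240 arrangements keep them apart.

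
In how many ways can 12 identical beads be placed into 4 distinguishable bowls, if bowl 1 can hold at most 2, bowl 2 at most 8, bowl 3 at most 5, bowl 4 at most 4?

Ignoring the caps, the number of non-negative solutions to x_1+…+x_4 = 12 is C(15,3) = 455.
Subtract solutions that violate a single cap (substitute x_i' = x_i − (cap_i+1)): x_1 ≥ 3 gives C(12,3) = 220; x_2 ≥ 9 gives C(6,3) = 20; x_3 ≥ 6 gives C(9,3) = 84; x_4 ≥ 5 gives C(10,3) = 120. Together 444.
Add back pairs where two caps are both exceeded: 1 + 20 + 35 + 0 + 0 + 4 = 60.
By inclusion–exclusion the count is 455 − 444 + 60 = 71.

71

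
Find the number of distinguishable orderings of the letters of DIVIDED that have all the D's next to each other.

Treat the 3 copies of D as a single block. The multiset to arrange is then {DDD, E, I, I, V}, 5 items in all.
That gives (5)!/(2!) = 60 arrangements.

60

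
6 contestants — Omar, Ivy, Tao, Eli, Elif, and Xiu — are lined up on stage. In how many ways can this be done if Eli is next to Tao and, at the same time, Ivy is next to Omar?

Treat {Eli,Tao} as one block (2 orders) and {Ivy,Omar} as another (2 orders).
That leaves 4 units to arrange: 2 × 2 × 4! = 4 × 24 = 96.

96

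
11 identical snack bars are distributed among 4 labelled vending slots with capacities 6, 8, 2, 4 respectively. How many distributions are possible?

94

Without the upper bounds there are C(14,3) = 364 ways to split 11 among 4 vending slots.
Subtract solutions that violate a single cap (substitute x_i' = x_i − (cap_i+1)): x_1 ≥ 7 gives C(7,3) = 35; x_2 ≥ 9 gives C(5,3) = 10; x_3 ≥ 3 gives C(11,3) = 165; x_4 ≥ 5 gives C(9,3) = 84. Together 294.
Add back pairs where two caps are both exceeded: 0 + 4 + 0 + 0 + 0 + 20 = 24.
By inclusion–exclusion the count is 364 − 294 + 24 = 94.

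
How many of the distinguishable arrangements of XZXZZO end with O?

10

With the last slot taken by O, it remains to arrange the other 5 letters (XZXZZ).
Those 5 letters have X appearing twice and Z appearing 3 times, giving (5)!/(3!·2!) = 10.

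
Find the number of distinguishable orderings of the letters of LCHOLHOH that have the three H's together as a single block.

180

Treat the 3 copies of H as a single block. The multiset to arrange is then {HHH, C, L, L, O, O}, 6 items in all.
That gives (6)!/(2!·2!) = 180 arrangements.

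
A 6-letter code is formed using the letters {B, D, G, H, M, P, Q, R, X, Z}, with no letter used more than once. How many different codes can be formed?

151200

With no repetition, fill the 6 letters in order: 10 choices, then 9, down to 5.
10 × 9 × 8 × 7 × 6 × 5 = 151200.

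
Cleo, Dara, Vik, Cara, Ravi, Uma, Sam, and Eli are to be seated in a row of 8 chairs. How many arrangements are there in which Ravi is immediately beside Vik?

10080

Place the 6 others and the Ravi-Vik pair as 7 objects in a line; the pair has 2 internal arrangements.
So the count is 2·(7)! = 10080.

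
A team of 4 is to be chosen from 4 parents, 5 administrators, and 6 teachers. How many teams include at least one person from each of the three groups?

Total 4-person selections from all 15: C(15,4) = 1365.
Selections missing a whole group: no parents → C(11,4) = 330; no administrators → C(10,4) = 210; no teachers → C(9,4) = 126.
Add back selections omitting two groups (i.e. drawn from a single group): C(4,4) + C(5,4) + C(6,4) = 21.
By inclusion–exclusion: 1365 − 666 + 21 = 720.

720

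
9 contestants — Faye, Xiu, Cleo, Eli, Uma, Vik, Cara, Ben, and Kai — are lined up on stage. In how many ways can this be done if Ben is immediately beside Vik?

Glue Ben and Vik into one block (2 internal orders), leaving 8 units to arrange in a row.
So the count is 2·(8)! = 80640.

80640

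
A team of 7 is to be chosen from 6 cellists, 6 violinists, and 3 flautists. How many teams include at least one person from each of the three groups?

With no constraint there are C(15,7) = 6435 possible selections.
Selections missing a whole group: no cellists → C(9,7) = 36; no violinists → C(9,7) = 36; no flautists → C(12,7) = 792.
Add back selections omitting two groups (i.e. drawn from a single group): C(6,7) + C(6,7) + C(3,7) = 0.
By inclusion–exclusion: 6435 − 864 + 0 = 5571.

5571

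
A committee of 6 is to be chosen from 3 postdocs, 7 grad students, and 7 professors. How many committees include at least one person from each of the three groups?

8967

Total 6-person selections from all 17: C(17,6) = 12376.
Selections missing a whole group: no postdocs → C(14,6) = 3003; no grad students → C(10,6) = 210; no professors → C(10,6) = 210.
Add back selections omitting two groups (i.e. drawn from a single group): C(3,6) + C(7,6) + C(7,6) = 14.
By inclusion–exclusion: 12376 − 3423 + 14 = 8967.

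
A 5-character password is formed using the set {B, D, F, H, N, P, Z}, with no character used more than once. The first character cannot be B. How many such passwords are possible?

2160

The first character has 7−1 = 6 choices (anything except B).
The remaining 4 characters are filled from the other 6 symbols without repetition: 6 × 5 × 4 × 3 = 360.
Total: 6 × 360 = 2160.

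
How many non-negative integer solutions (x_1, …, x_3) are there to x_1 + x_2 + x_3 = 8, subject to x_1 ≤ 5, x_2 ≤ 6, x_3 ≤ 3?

21

By stars and bars, unrestricted non-negative solutions to x_1+…+x_3 = 8 number C(8+2,2) = 45.
Subtract solutions that violate a single cap (substitute x_i' = x_i − (cap_i+1)): x_1 ≥ 6 gives C(4,2) = 6; x_2 ≥ 7 gives C(3,2) = 3; x_3 ≥ 4 gives C(6,2) = 15. Together 24.
No two caps can be exceeded simultaneously, so the pair terms are all 0.
By inclusion–exclusion the count is 45 − 24 + 0 = 21.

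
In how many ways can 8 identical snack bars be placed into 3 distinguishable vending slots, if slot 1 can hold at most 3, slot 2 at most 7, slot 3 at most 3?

By stars and bars, unrestricted non-negative solutions to x_1+…+x_3 = 8 number C(8+2,2) = 45.
Subtract solutions that violate a single cap (substitute x_i' = x_i − (cap_i+1)): x_1 ≥ 4 gives C(6,2) = 15; x_2 ≥ 8 gives C(2,2) = 1; x_3 ≥ 4 gives C(6,2) = 15. Together 31.
Add back pairs where two caps are both exceeded: 0 + 1 + 0 = 1.
By inclusion–exclusion the count is 45 − 31 + 1 = 15.

15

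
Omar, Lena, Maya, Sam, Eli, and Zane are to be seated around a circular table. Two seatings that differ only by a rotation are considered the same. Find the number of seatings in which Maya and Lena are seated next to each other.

Glue Maya and Lena into a block (2 internal orders). Seating 5 units around a circle gives (4)! arrangements.
So 2 × (4)! = 2 × 24 = 48.

48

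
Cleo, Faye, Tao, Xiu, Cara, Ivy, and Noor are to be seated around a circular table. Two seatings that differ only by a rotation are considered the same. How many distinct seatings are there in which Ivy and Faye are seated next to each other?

Treat {Ivy, Faye} as one unit (2 internal orders) and seat the resulting 6 units around the table: (5)! circular arrangements.
So 2 × (5)! = 2 × 120 = 240.

240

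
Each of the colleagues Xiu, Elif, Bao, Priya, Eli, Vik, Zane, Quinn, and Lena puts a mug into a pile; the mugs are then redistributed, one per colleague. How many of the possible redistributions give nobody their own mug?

Let Aᵢ be the assignments in which colleague i gets their own mug. We want the size of the complement of A₁∪…∪A_9.
By inclusion–exclusion this is Σ_{j=0}^{9} (−1)^j C(9,j)·(9−j)!.
Computing: 362880 − 362880 + 181440 − 60480 + 15120 − 3024 + 504 − 72 + 9 − 1 = 133496.

133496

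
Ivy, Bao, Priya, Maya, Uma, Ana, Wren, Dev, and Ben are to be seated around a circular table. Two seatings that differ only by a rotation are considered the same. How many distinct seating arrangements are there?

Seat Ivy anywhere (absorbing the rotational symmetry), then permute the other 8: (8)! = 40320.

40320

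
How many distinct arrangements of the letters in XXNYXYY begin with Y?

60

Fix Y in the first position and arrange the remaining 6 letters.
Those 6 letters have X appearing 3 times and Y appearing twice, giving (6)!/(3!·2!) = 60.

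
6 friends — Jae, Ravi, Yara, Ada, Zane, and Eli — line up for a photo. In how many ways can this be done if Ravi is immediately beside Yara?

240

Treat {Ravi, Yara} as a single unit. There are 5 units to order, and the pair itself can be ordered 2 ways.
So the count is 2·(5)! = 240.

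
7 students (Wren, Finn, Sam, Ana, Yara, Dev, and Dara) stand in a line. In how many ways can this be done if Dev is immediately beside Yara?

1440

Place the 5 others and the Dev-Yara pair as 6 objects in a line; the pair has 2 internal arrangements.
So the count is 2·(6)! = 1440.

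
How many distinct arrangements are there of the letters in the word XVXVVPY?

420

XVXVVPY has 7 letters with V appearing 3 times and X appearing twice.
Dividing 7! = 5040 by 3!·2! = 12 for the repeated letters gives 420.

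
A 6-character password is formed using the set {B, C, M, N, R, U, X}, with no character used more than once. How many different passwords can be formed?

This is a permutation of 6 out of 7: P(7,6) = 7!/1!.
That product is 7 × 6 × 5 × 4 × 3 × 2 = 5040.

5040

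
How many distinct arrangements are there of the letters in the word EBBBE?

10

The 5 letters of EBBBE have repeats: B appearing 3 times and E appearing twice.
The number of distinct arrangements is 5!/(3!·2!) = 120/12 = 10.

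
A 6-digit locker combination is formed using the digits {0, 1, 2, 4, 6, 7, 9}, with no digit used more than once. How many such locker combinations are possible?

5040

This is a permutation of 6 out of 7: P(7,6) = 7!/1!.
That product is 7 × 6 × 5 × 4 × 3 × 2 = 5040.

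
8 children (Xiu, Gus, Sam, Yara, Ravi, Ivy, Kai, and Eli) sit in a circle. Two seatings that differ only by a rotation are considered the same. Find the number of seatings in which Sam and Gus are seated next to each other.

1440

Treat {Sam, Gus} as one unit (2 internal orders) and seat the resulting 7 units around the table: (6)! circular arrangements.
So 2 × (6)! = 2 × 720 = 1440.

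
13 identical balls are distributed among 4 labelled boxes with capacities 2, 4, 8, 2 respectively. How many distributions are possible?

18

By stars and bars, unrestricted non-negative solutions to x_1+…+x_4 = 13 number C(13+3,3) = 560.
Subtract solutions that violate a single cap (substitute x_i' = x_i − (cap_i+1)): x_1 ≥ 3 gives C(13,3) = 286; x_2 ≥ 5 gives C(11,3) = 165; x_3 ≥ 9 gives C(7,3) = 35; x_4 ≥ 3 gives C(13,3) = 286. Together 772.
Add back pairs where two caps are both exceeded: 56 + 4 + 120 + 0 + 56 + 4 = 240.
Subtract triples: 0 + 10 + 0 + 0 = 10.
By inclusion–exclusion the count is 560 − 772 + 240 − 10 = 18.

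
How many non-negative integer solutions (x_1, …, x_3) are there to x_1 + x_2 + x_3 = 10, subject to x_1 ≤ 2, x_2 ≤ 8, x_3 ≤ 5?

15

Without the upper bounds there are C(12,2) = 66 ways to split 10 among 3 variables.
Subtract solutions that violate a single cap (substitute x_i' = x_i − (cap_i+1)): x_1 ≥ 3 gives C(9,2) = 36; x_2 ≥ 9 gives C(3,2) = 3; x_3 ≥ 6 gives C(6,2) = 15. Together 54.
Add back pairs where two caps are both exceeded: 0 + 3 + 0 = 3.
By inclusion–exclusion the count is 66 − 54 + 3 = 15.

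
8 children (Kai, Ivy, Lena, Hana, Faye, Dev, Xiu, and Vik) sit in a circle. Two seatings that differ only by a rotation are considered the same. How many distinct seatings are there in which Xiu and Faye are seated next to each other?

1440

Treat {Xiu, Faye} as one unit (2 internal orders) and seat the resulting 7 units around the table: (6)! circular arrangements.
So 2 × (6)! = 2 × 720 = 1440.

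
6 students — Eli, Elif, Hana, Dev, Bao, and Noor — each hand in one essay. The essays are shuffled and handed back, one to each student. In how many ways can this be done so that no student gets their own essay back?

This is the derangement count D_6: permutations of 6 items with no fixed point.
By inclusion–exclusion this is Σ_{j=0}^{6} (−1)^j C(6,j)·(6−j)!.
Computing: 720 − 720 + 360 − 120 + 30 − 6 + 1 = 265.

265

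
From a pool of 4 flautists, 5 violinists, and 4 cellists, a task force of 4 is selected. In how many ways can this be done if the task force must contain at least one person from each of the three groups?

400

Total 4-person selections from all 13: C(13,4) = 715.
Subtract selections that omit an entire group: no flautists → C(9,4) = 126; no violinists → C(8,4) = 70; no cellists → C(9,4) = 126.
Add back selections omitting two groups (i.e. drawn from a single group): C(4,4) + C(5,4) + C(4,4) = 7.
By inclusion–exclusion: 715 − 322 + 7 = 400.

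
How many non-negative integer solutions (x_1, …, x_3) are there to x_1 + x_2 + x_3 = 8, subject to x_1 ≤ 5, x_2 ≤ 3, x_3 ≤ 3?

10

Ignoring the caps, the number of non-negative solutions to x_1+…+x_3 = 8 is C(10,2) = 45.
Subtract solutions that violate a single cap (substitute x_i' = x_i − (cap_i+1)): x_1 ≥ 6 gives C(4,2) = 6; x_2 ≥ 4 gives C(6,2) = 15; x_3 ≥ 4 gives C(6,2) = 15. Together 36.
Add back pairs where two caps are both exceeded: 0 + 0 + 1 = 1.
By inclusion–exclusion the count is 45 − 36 + 1 = 10.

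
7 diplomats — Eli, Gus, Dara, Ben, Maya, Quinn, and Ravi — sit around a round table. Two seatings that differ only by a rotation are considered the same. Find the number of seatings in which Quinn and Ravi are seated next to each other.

240

Glue Quinn and Ravi into a block (2 internal orders). Seating 6 units around a circle gives (5)! arrangements.
So 2 × (5)! = 2 × 120 = 240.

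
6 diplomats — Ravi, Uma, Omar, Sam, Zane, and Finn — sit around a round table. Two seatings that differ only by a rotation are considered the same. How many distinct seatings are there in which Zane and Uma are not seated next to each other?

72

Without the restriction there are (5)! = 120 seatings.
Seatings with Zane beside Uma: treat them as a block with 2 internal orders, giving 2 × (4)! = 48.
Subtracting, 120 − 48 = 72.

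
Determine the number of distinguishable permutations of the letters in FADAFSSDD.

FADAFSSDD has 9 letters with A appearing twice, D appearing 3 times, F appearing twice, and S appearing twice.
So there are 9! / (3!·2!·2!·2!) = 7560 distinguishable arrangements.

7560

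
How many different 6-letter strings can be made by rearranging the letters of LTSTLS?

90

Letter multiplicities in LTSTLS: L×2, S×2, T×2.
The number of distinct arrangements is 6!/(2!·2!·2!) = 720/8 = 90.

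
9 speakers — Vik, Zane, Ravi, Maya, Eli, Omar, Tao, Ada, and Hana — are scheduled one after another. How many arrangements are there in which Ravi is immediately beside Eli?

Place the 7 others and the Ravi-Eli pair as 8 objects in a line; the pair has 2 internal arrangements.
So the count is 2·(8)! = 80640.

80640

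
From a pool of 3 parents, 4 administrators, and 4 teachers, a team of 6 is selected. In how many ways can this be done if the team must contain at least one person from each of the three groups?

Total 6-person selections from all 11: C(11,6) = 462.
Selections missing a whole group: no parents → C(8,6) = 28; no administrators → C(7,6) = 7; no teachers → C(7,6) = 7.
Add back selections omitting two groups (i.e. drawn from a single group): C(3,6) + C(4,6) + C(4,6) = 0.
By inclusion–exclusion: 462 − 42 + 0 = 420.

420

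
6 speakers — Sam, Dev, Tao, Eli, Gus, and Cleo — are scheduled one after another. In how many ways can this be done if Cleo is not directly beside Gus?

Of the 6! = 720 arrangements, those with Cleo and Gus adjacent number 2 × 5! = 240 (treat the pair as a block with 2 internal orders).
Complementary counting: 720 − 240 = 480.

480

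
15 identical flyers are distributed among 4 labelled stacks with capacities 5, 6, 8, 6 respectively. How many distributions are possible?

207

Without the upper bounds there are C(18,3) = 816 ways to split 15 among 4 stacks.
Subtract solutions that violate a single cap (substitute x_i' = x_i − (cap_i+1)): x_1 ≥ 6 gives C(12,3) = 220; x_2 ≥ 7 gives C(11,3) = 165; x_3 ≥ 9 gives C(9,3) = 84; x_4 ≥ 7 gives C(11,3) = 165. Together 634.
Add back pairs where two caps are both exceeded: 10 + 1 + 10 + 0 + 4 + 0 = 25.
By inclusion–exclusion the count is 816 − 634 + 25 = 207.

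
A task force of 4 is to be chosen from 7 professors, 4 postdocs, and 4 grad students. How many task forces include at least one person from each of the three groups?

672

Unrestricted: C(15,4) = 1365 ways to pick any 4 of the 15.
Subtract selections that omit an entire group: no professors → C(8,4) = 70; no postdocs → C(11,4) = 330; no grad students → C(11,4) = 330.
Add back selections omitting two groups (i.e. drawn from a single group): C(7,4) + C(4,4) + C(4,4) = 37.
By inclusion–exclusion: 1365 − 730 + 37 = 672.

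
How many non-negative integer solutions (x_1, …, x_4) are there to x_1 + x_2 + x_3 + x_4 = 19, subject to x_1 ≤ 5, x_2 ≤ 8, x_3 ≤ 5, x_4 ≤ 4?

Ignoring the caps, the number of non-negative solutions to x_1+…+x_4 = 19 is C(22,3) = 1540.
Subtract solutions that violate a single cap (substitute x_i' = x_i − (cap_i+1)): x_1 ≥ 6 gives C(16,3) = 560; x_2 ≥ 9 gives C(13,3) = 286; x_3 ≥ 6 gives C(16,3) = 560; x_4 ≥ 5 gives C(17,3) = 680. Together 2086.
Add back pairs where two caps are both exceeded: 35 + 120 + 165 + 35 + 56 + 165 = 576.
Subtract triples: 0 + 0 + 10 + 0 = 10.
By inclusion–exclusion the count is 1540 − 2086 + 576 − 10 = 20.

20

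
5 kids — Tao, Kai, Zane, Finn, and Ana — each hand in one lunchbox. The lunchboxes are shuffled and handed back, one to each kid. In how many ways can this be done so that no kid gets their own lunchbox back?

44

Let Aᵢ be the assignments in which kid i gets their own lunchbox. We want the size of the complement of A₁∪…∪A_5.
By inclusion–exclusion this is Σ_{j=0}^{5} (−1)^j C(5,j)·(5−j)!.
Computing: 120 − 120 + 60 − 20 + 5 − 1 = 44.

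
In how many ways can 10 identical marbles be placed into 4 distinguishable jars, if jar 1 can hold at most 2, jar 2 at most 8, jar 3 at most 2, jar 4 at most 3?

32

Ignoring the caps, the number of non-negative solutions to x_1+…+x_4 = 10 is C(13,3) = 286.
Subtract solutions that violate a single cap (substitute x_i' = x_i − (cap_i+1)): x_1 ≥ 3 gives C(10,3) = 120; x_2 ≥ 9 gives C(4,3) = 4; x_3 ≥ 3 gives C(10,3) = 120; x_4 ≥ 4 gives C(9,3) = 84. Together 328.
Add back pairs where two caps are both exceeded: 0 + 35 + 20 + 0 + 0 + 20 = 75.
Subtract triples: 0 + 0 + 1 + 0 = 1.
By inclusion–exclusion the count is 286 − 328 + 75 − 1 = 32.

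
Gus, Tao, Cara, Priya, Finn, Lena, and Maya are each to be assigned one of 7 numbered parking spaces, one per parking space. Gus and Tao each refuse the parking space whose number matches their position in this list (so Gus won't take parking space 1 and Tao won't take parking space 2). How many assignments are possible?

3720

Let Aᵢ (for i ∈ {1, 2}) be the placements that put person i in their forbidden parking space. Any j of these fix j positions, leaving (7−j)! ways to fill the rest, and there are C(2,j) ways to pick which j.
By inclusion–exclusion, the number of valid placements is Σ_{j=0}^{2} (−1)^j C(2,j)·(7−j)!.
Computing: 5040 − 1440 + 120 = 3720.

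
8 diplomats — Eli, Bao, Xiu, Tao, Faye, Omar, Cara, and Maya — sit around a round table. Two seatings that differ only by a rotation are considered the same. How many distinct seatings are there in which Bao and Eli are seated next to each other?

Treat {Bao, Eli} as one unit (2 internal orders) and seat the resulting 7 units around the table: (6)! circular arrangements.
So 2 × (6)! = 2 × 720 = 1440.

1440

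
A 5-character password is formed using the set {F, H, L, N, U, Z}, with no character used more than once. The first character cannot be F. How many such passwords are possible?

600

The first character has 6−1 = 5 choices (anything except F).
The remaining 4 characters are filled from the other 5 symbols without repetition: 5 × 4 × 3 × 2 = 120.
Total: 5 × 120 = 600.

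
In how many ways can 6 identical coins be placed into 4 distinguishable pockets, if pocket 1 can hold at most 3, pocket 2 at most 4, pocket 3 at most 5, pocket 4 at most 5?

68

Ignoring the caps, the number of non-negative solutions to x_1+…+x_4 = 6 is C(9,3) = 84.
Subtract solutions that violate a single cap (substitute x_i' = x_i − (cap_i+1)): x_1 ≥ 4 gives C(5,3) = 10; x_2 ≥ 5 gives C(4,3) = 4; x_3 ≥ 6 gives C(3,3) = 1; x_4 ≥ 6 gives C(3,3) = 1. Together 16.
No two caps can be exceeded simultaneously, so the pair terms are all 0.
By inclusion–exclusion the count is 84 − 16 + 0 = 68.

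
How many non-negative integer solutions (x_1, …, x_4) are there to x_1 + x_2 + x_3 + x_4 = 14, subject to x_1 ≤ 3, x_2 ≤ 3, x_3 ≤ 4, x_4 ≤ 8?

Without the upper bounds there are C(17,3) = 680 ways to split 14 among 4 variables.
Subtract solutions that violate a single cap (substitute x_i' = x_i − (cap_i+1)): x_1 ≥ 4 gives C(13,3) = 286; x_2 ≥ 4 gives C(13,3) = 286; x_3 ≥ 5 gives C(12,3) = 220; x_4 ≥ 9 gives C(8,3) = 56. Together 848.
Add back pairs where two caps are both exceeded: 84 + 56 + 4 + 56 + 4 + 1 = 205.
Subtract triples: 4 + 0 + 0 + 0 = 4.
By inclusion–exclusion the count is 680 − 848 + 205 − 4 = 33.

33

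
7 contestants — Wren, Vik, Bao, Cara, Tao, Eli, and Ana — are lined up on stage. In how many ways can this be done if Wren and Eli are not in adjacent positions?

3600

There are 7! = 5040 arrangements in all. If Wren and Eli are adjacent, merging them into one block gives 2·(6)! = 1440 arrangements.
So 5040 − 1440 = 3600 arrangements keep them apart.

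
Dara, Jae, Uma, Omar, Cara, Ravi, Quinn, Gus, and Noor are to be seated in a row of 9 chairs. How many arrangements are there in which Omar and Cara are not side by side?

282240

Of the 9! = 362880 arrangements, those with Omar and Cara adjacent number 2 × 8! = 80640 (treat the pair as a block with 2 internal orders).
So 362880 − 80640 = 282240 arrangements keep them apart.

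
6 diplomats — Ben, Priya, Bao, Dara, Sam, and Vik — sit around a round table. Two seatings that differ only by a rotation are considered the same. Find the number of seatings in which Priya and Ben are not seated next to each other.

72

All circular seatings of 6 people number (5)! = 120.
Those with Priya next to Ben: fuse the pair into one unit and seat 5 units around a circle — 2·(4)! = 48.
Subtracting, 120 − 48 = 72.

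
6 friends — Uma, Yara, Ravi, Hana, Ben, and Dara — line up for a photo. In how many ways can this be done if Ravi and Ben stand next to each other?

Treat {Ravi, Ben} as a single unit. There are 5 units to order, and the pair itself can be ordered 2 ways.
So the count is 2·(5)! = 240.

240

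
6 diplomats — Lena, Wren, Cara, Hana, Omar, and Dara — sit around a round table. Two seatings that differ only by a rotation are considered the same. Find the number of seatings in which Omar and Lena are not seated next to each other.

72

All circular seatings of 6 people number (5)! = 120.
Those with Omar next to Lena: fuse the pair into one unit and seat 5 units around a circle — 2·(4)! = 48.
Subtracting, 120 − 48 = 72.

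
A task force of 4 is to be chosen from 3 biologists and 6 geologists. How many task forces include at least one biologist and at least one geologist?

111

Unrestricted: C(9,4) = 126 ways to pick any 4 of the 9.
Selections missing a whole group: no biologists → C(6,4) = 15; no geologists → C(3,4) = 0.
Both groups omitted at once is impossible, so 126 − 15 = 111.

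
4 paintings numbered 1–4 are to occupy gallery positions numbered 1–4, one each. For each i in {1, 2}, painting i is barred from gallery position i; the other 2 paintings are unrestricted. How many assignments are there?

Let Aᵢ (for i ∈ {1, 2}) be the placements that put painting i in its forbidden gallery position. Any j of these fix j positions, leaving (4−j)! ways to fill the rest, and there are C(2,j) ways to pick which j.
By inclusion–exclusion, the number of valid placements is Σ_{j=0}^{2} (−1)^j C(2,j)·(4−j)!.
Computing: 24 − 12 + 2 = 14.

14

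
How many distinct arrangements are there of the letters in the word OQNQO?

The 5 letters of OQNQO have repeats: O appearing twice and Q appearing twice.
So there are 5! / (2!·2!) = 30 distinguishable arrangements.

30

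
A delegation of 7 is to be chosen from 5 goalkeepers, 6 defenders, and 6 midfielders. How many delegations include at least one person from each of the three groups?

Unrestricted: C(17,7) = 19448 ways to pick any 7 of the 17.
Subtract selections that omit an entire group: no goalkeepers → C(12,7) = 792; no defenders → C(11,7) = 330; no midfielders → C(11,7) = 330.
Add back selections omitting two groups (i.e. drawn from a single group): C(5,7) + C(6,7) + C(6,7) = 0.
By inclusion–exclusion: 19448 − 1452 + 0 = 17996.

17996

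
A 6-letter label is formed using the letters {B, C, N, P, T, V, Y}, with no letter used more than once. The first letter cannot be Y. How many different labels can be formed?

The first letter has 7−1 = 6 choices (anything except Y).
The remaining 5 letters are filled from the other 6 symbols without repetition: 6 × 5 × 4 × 3 × 2 = 720.
Total: 6 × 720 = 4320.

4320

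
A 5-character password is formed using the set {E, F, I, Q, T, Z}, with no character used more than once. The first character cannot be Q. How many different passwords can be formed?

600

The first character has 6−1 = 5 choices (anything except Q).
The remaining 4 characters are filled from the other 5 symbols without repetition: 5 × 4 × 3 × 2 = 120.
Total: 5 × 120 = 600.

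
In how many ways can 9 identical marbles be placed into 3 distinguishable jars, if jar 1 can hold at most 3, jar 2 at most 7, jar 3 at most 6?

25

Ignoring the caps, the number of non-negative solutions to x_1+…+x_3 = 9 is C(11,2) = 55.
Subtract solutions that violate a single cap (substitute x_i' = x_i − (cap_i+1)): x_1 ≥ 4 gives C(7,2) = 21; x_2 ≥ 8 gives C(3,2) = 3; x_3 ≥ 7 gives C(4,2) = 6. Together 30.
No two caps can be exceeded simultaneously, so the pair terms are all 0.
By inclusion–exclusion the count is 55 − 30 + 0 = 25.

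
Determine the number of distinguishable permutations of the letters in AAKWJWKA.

The 8 letters of AAKWJWKA have repeats: A appearing 3 times, K appearing twice, and W appearing twice.
So there are 8! / (3!·2!·2!) = 1680 distinguishable arrangements.

1680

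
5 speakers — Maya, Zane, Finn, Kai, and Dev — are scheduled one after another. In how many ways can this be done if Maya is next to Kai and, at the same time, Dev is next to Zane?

Treat {Maya,Kai} as one block (2 orders) and {Dev,Zane} as another (2 orders).
That leaves 3 units to arrange: 2 × 2 × 3! = 4 × 6 = 24.

24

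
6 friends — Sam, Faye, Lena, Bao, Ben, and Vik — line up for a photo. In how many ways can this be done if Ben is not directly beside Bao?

There are 6! = 720 arrangements in all. If Ben and Bao are adjacent, merging them into one block gives 2·(5)! = 240 arrangements.
So 720 − 240 = 480 arrangements keep them apart.

480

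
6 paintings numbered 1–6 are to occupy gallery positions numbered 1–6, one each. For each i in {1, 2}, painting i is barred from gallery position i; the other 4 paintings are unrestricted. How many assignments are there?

Let Aᵢ (for i ∈ {1, 2}) be the placements that put painting i in its forbidden gallery position. Any j of these fix j positions, leaving (6−j)! ways to fill the rest, and there are C(2,j) ways to pick which j.
By inclusion–exclusion, the number of valid placements is Σ_{j=0}^{2} (−1)^j C(2,j)·(6−j)!.
Computing: 720 − 240 + 24 = 504.

504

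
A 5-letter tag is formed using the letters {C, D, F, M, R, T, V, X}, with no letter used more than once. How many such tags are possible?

6720

With no repetition, fill the 5 letters in order: 8 choices, then 7, down to 4.
That product is 8 × 7 × 6 × 5 × 4 = 6720.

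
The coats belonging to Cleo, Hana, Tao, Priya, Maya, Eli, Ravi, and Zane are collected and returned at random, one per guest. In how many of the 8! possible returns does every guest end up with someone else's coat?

This is the derangement count D_8: permutations of 8 items with no fixed point.
By inclusion–exclusion this is Σ_{j=0}^{8} (−1)^j C(8,j)·(8−j)!.
Computing: 40320 − 40320 + 20160 − 6720 + 1680 − 336 + 56 − 8 + 1 = 14833.

14833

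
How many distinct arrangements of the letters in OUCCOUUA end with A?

Fix A in the last position and arrange the remaining 7 letters.
Those 7 letters have C appearing twice, O appearing twice, and U appearing 3 times, giving (7)!/(3!·2!·2!) = 210.

210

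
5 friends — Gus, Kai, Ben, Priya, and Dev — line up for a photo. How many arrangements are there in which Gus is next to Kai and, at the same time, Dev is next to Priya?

24

Treat {Gus,Kai} as one block (2 orders) and {Dev,Priya} as another (2 orders).
That leaves 3 units to arrange: 2 × 2 × 3! = 4 × 6 = 24.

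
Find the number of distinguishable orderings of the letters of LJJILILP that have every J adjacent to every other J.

420

Treat the 2 copies of J as a single block. The multiset to arrange is then {JJ, I, I, L, L, L, P}, 7 items in all.
That gives (7)!/(3!·2!) = 420 arrangements.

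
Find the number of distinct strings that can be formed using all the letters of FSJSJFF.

FSJSJFF has 7 letters with F appearing 3 times, J appearing twice, and S appearing twice.
The number of distinct arrangements is 7!/(3!·2!·2!) = 5040/24 = 210.

210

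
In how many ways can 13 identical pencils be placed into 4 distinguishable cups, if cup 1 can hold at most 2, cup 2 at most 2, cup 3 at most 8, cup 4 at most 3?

Without the upper bounds there are C(16,3) = 560 ways to split 13 among 4 cups.
Subtract solutions that violate a single cap (substitute x_i' = x_i − (cap_i+1)): x_1 ≥ 3 gives C(13,3) = 286; x_2 ≥ 3 gives C(13,3) = 286; x_3 ≥ 9 gives C(7,3) = 35; x_4 ≥ 4 gives C(12,3) = 220. Together 827.
Add back pairs where two caps are both exceeded: 120 + 4 + 84 + 4 + 84 + 1 = 297.
Subtract triples: 0 + 20 + 0 + 0 = 20.
By inclusion–exclusion the count is 560 − 827 + 297 − 20 = 10.

10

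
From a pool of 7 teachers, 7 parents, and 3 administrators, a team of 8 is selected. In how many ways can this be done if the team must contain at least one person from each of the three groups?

21217

Unrestricted: C(17,8) = 24310 ways to pick any 8 of the 17.
Subtract selections that omit an entire group: no teachers → C(10,8) = 45; no parents → C(10,8) = 45; no administrators → C(14,8) = 3003.
Add back selections omitting two groups (i.e. drawn from a single group): C(7,8) + C(7,8) + C(3,8) = 0.
By inclusion–exclusion: 24310 − 3093 + 0 = 21217.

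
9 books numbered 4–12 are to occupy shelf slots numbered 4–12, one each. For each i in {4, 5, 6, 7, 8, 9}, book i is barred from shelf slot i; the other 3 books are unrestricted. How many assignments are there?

183822

Let Aᵢ (for 4 ≤ i ≤ 9) be the placements that put book i in its forbidden shelf slot. Any j of these fix j positions, leaving (9−j)! ways to fill the rest, and there are C(6,j) ways to pick which j.
By inclusion–exclusion, the number of valid placements is Σ_{j=0}^{6} (−1)^j C(6,j)·(9−j)!.
Computing: 362880 − 241920 + 75600 − 14400 + 1800 − 144 + 6 = 183822.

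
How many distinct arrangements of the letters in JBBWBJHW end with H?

With the last slot taken by H, it remains to arrange the other 7 letters (JBBWBJW).
Those 7 letters have B appearing 3 times, J appearing twice, and W appearing twice, giving (7)!/(3!·2!·2!) = 210.

210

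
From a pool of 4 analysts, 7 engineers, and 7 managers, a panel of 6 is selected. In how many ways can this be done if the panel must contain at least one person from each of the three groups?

Unrestricted: C(18,6) = 18564 ways to pick any 6 of the 18.
Subtract selections that omit an entire group: no analysts → C(14,6) = 3003; no engineers → C(11,6) = 462; no managers → C(11,6) = 462.
Add back selections omitting two groups (i.e. drawn from a single group): C(4,6) + C(7,6) + C(7,6) = 14.
By inclusion–exclusion: 18564 − 3927 + 14 = 14651.

14651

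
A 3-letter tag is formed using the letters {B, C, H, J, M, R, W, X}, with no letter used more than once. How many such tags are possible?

Choose and order 3 of the 8 symbols: the first letter has 8 options, the next 7, then 6.
8 × 7 × 6 = 336.

336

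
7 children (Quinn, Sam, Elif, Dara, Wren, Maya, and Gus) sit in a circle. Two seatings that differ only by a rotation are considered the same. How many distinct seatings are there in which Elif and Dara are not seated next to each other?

480

Without the restriction there are (6)! = 720 seatings.
Seatings with Elif beside Dara: treat them as a block with 2 internal orders, giving 2 × (5)! = 240.
Subtracting, 720 − 240 = 480.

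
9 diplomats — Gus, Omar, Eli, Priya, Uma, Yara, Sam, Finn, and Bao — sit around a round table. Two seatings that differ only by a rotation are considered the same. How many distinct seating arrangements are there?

Fix one person's seat to break rotational symmetry; the remaining 8 people can be arranged in (8)! = 40320 ways.

40320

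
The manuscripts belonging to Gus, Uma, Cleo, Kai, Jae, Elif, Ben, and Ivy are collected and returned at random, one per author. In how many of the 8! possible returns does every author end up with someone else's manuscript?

14833

Let Aᵢ be the assignments in which author i gets their own manuscript. We want the size of the complement of A₁∪…∪A_8.
By inclusion–exclusion this is Σ_{j=0}^{8} (−1)^j C(8,j)·(8−j)!.
Computing: 40320 − 40320 + 20160 − 6720 + 1680 − 336 + 56 − 8 + 1 = 14833.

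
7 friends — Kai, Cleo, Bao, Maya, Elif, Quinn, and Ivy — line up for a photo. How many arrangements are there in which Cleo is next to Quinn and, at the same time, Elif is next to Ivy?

480

Treat {Cleo,Quinn} as one block (2 orders) and {Elif,Ivy} as another (2 orders).
That leaves 5 units to arrange: 2 × 2 × 5! = 4 × 120 = 480.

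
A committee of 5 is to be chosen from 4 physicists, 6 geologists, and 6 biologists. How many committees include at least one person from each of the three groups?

Unrestricted: C(16,5) = 4368 ways to pick any 5 of the 16.
Subtract selections that omit an entire group: no physicists → C(12,5) = 792; no geologists → C(10,5) = 252; no biologists → C(10,5) = 252.
Add back selections omitting two groups (i.e. drawn from a single group): C(4,5) + C(6,5) + C(6,5) = 12.
By inclusion–exclusion: 4368 − 1296 + 12 = 3084.

3084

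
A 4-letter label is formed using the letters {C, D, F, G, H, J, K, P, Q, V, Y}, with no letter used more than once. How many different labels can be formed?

7920

With no repetition, fill the 4 letters in order: 11 choices, then 10, down to 8.
That product is 11 × 10 × 9 × 8 = 7920.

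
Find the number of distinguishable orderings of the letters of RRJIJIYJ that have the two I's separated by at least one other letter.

1260

There are 8!/(3!·2!·2!) = 1680 arrangements of RRJIJIYJ in total.
If the two I's are adjacent, glue them into one block, leaving 7 items to arrange: (7)!/(3!·2!) = 420 ways.
Subtracting, 1680 − 420 = 1260 arrangements keep the I's apart.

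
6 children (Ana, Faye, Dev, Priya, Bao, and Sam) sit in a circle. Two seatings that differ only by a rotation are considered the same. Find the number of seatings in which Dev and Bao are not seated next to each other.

All circular seatings of 6 people number (5)! = 120.
Those with Dev next to Bao: fuse the pair into one unit and seat 5 units around a circle — 2·(4)! = 48.
Subtracting, 120 − 48 = 72.

72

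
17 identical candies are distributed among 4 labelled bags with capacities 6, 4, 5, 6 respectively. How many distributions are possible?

Ignoring the caps, the number of non-negative solutions to x_1+…+x_4 = 17 is C(20,3) = 1140.
Subtract solutions that violate a single cap (substitute x_i' = x_i − (cap_i+1)): x_1 ≥ 7 gives C(13,3) = 286; x_2 ≥ 5 gives C(15,3) = 455; x_3 ≥ 6 gives C(14,3) = 364; x_4 ≥ 7 gives C(13,3) = 286. Together 1391.
Add back pairs where two caps are both exceeded: 56 + 35 + 20 + 84 + 56 + 35 = 286.
By inclusion–exclusion the count is 1140 − 1391 + 286 = 35.

35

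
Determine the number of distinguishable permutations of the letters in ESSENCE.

Letter multiplicities in ESSENCE: C×1, E×3, N×1, S×2.
The number of distinct arrangements is 7!/(3!·2!) = 5040/12 = 420.

420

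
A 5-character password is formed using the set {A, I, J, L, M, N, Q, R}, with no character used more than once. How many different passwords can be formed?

6720

This is a permutation of 5 out of 8: P(8,5) = 8!/3!.
8 × 7 × 6 × 5 × 4 = 6720.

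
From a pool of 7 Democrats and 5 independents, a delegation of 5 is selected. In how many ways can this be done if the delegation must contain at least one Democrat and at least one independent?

Unrestricted: C(12,5) = 792 ways to pick any 5 of the 12.
Selections missing a whole group: no Democrats → C(5,5) = 1; no independents → C(7,5) = 21.
Both groups omitted at once is impossible, so 792 − 22 = 770.

770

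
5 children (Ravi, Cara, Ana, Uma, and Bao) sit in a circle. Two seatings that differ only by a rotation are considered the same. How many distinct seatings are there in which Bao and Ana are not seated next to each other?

12

All circular seatings of 5 people number (4)! = 24.
Seatings with Bao beside Ana: treat them as a block with 2 internal orders, giving 2 × (3)! = 12.
Subtracting, 24 − 12 = 12.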